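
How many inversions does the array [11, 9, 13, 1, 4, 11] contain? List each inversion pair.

Finding inversions in [11, 9, 13, 1, 4, 11]:

(0, 1): arr[0]=11 > arr[1]=9
(0, 3): arr[0]=11 > arr[3]=1
(0, 4): arr[0]=11 > arr[4]=4
(1, 3): arr[1]=9 > arr[3]=1
(1, 4): arr[1]=9 > arr[4]=4
(2, 3): arr[2]=13 > arr[3]=1
(2, 4): arr[2]=13 > arr[4]=4
(2, 5): arr[2]=13 > arr[5]=11

Total inversions: 8

The array has 8 inversion(s): (0,1), (0,3), (0,4), (1,3), (1,4), (2,3), (2,4), (2,5). Each pair (i,j) satisfies i < j and arr[i] > arr[j].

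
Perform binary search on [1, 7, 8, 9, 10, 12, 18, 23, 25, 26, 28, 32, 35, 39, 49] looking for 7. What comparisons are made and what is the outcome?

Binary search for 7 in [1, 7, 8, 9, 10, 12, 18, 23, 25, 26, 28, 32, 35, 39, 49]:

lo=0, hi=14, mid=7, arr[mid]=23 -> 23 > 7, search left half
lo=0, hi=6, mid=3, arr[mid]=9 -> 9 > 7, search left half
lo=0, hi=2, mid=1, arr[mid]=7 -> Found target at index 1!

Binary search finds 7 at index 1 after 3 comparisons. The search repeatedly halves the search space by comparing with the middle element.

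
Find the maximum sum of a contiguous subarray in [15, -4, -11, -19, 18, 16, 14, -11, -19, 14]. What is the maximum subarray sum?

Using Kadane's algorithm on [15, -4, -11, -19, 18, 16, 14, -11, -19, 14]:

Scanning through the array:
Position 1 (value -4): max_ending_here = 11, max_so_far = 15
Position 2 (value -11): max_ending_here = 0, max_so_far = 15
Position 3 (value -19): max_ending_here = -19, max_so_far = 15
Position 4 (value 18): max_ending_here = 18, max_so_far = 18
Position 5 (value 16): max_ending_here = 34, max_so_far = 34
Position 6 (value 14): max_ending_here = 48, max_so_far = 48
Position 7 (value -11): max_ending_here = 37, max_so_far = 48
Position 8 (value -19): max_ending_here = 18, max_so_far = 48
Position 9 (value 14): max_ending_here = 32, max_so_far = 48

Maximum subarray: [18, 16, 14]
Maximum sum: 48

The maximum subarray is [18, 16, 14] with sum 48. This subarray runs from index 4 to index 6.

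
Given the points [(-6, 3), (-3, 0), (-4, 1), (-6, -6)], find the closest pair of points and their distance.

Computing all pairwise distances among 4 points:

d((-6, 3), (-3, 0)) = 4.2426
d((-6, 3), (-4, 1)) = 2.8284
d((-6, 3), (-6, -6)) = 9.0
d((-3, 0), (-4, 1)) = 1.4142 <-- minimum
d((-3, 0), (-6, -6)) = 6.7082
d((-4, 1), (-6, -6)) = 7.2801

Closest pair: (-3, 0) and (-4, 1) with distance 1.4142

The closest pair is (-3, 0) and (-4, 1) with Euclidean distance 1.4142. For 4 points, brute-force pairwise comparison is shown above. For large n, the divide-and-conquer algorithm (sort by x, recurse on halves, check the dividing strip) achieves O(n log n).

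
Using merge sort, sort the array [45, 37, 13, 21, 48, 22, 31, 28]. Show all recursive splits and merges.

Merge sort trace:

Split: [45, 37, 13, 21, 48, 22, 31, 28] -> [45, 37, 13, 21] and [48, 22, 31, 28]
  Split: [45, 37, 13, 21] -> [45, 37] and [13, 21]
    Split: [45, 37] -> [45] and [37]
    Merge: [45] + [37] -> [37, 45]
    Split: [13, 21] -> [13] and [21]
    Merge: [13] + [21] -> [13, 21]
  Merge: [37, 45] + [13, 21] -> [13, 21, 37, 45]
  Split: [48, 22, 31, 28] -> [48, 22] and [31, 28]
    Split: [48, 22] -> [48] and [22]
    Merge: [48] + [22] -> [22, 48]
    Split: [31, 28] -> [31] and [28]
    Merge: [31] + [28] -> [28, 31]
  Merge: [22, 48] + [28, 31] -> [22, 28, 31, 48]
Merge: [13, 21, 37, 45] + [22, 28, 31, 48] -> [13, 21, 22, 28, 31, 37, 45, 48]

Final sorted array: [13, 21, 22, 28, 31, 37, 45, 48]

The merge sort proceeds by recursively splitting the array and merging sorted halves.
After all merges, the sorted array is [13, 21, 22, 28, 31, 37, 45, 48].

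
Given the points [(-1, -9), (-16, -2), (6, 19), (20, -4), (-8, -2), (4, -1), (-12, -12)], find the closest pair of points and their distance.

Computing all pairwise distances among 7 points:

d((-1, -9), (-16, -2)) = 16.5529
d((-1, -9), (6, 19)) = 28.8617
d((-1, -9), (20, -4)) = 21.587
d((-1, -9), (-8, -2)) = 9.8995
d((-1, -9), (4, -1)) = 9.434
d((-1, -9), (-12, -12)) = 11.4018
d((-16, -2), (6, 19)) = 30.4138
d((-16, -2), (20, -4)) = 36.0555
d((-16, -2), (-8, -2)) = 8.0 <-- minimum
d((-16, -2), (4, -1)) = 20.025
d((-16, -2), (-12, -12)) = 10.7703
d((6, 19), (20, -4)) = 26.9258
d((6, 19), (-8, -2)) = 25.2389
d((6, 19), (4, -1)) = 20.0998
d((6, 19), (-12, -12)) = 35.8469
d((20, -4), (-8, -2)) = 28.0713
d((20, -4), (4, -1)) = 16.2788
d((20, -4), (-12, -12)) = 32.9848
d((-8, -2), (4, -1)) = 12.0416
d((-8, -2), (-12, -12)) = 10.7703
d((4, -1), (-12, -12)) = 19.4165

Closest pair: (-16, -2) and (-8, -2) with distance 8.0

The closest pair is (-16, -2) and (-8, -2) with Euclidean distance 8.0. For 7 points, brute-force pairwise comparison is shown above. For large n, the divide-and-conquer algorithm (sort by x, recurse on halves, check the dividing strip) achieves O(n log n).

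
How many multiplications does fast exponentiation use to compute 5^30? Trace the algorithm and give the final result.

Computing 5^30 by squaring (build up from 5^1; each line after the first costs one multiplication):

5^1 = 5
5^2 = (5^1)^2 = 5^2 = 25
5^3 = 5 * 5^2 = 5 * 25 = 125
5^6 = (5^3)^2 = 125^2 = 15625
5^7 = 5 * 5^6 = 5 * 15625 = 78125
5^14 = (5^7)^2 = 78125^2 = 6103515625
5^15 = 5 * 5^14 = 5 * 6103515625 = 30517578125
5^30 = (5^15)^2 = 30517578125^2 = 931322574615478515625

Result: 931322574615478515625
Multiplications needed: 7 (7 lines after 5^1)

5^30 = 931322574615478515625. Using exponentiation by squaring, this requires 7 multiplications. The key idea: if the exponent is even, square the half-power; if odd, multiply by the base once.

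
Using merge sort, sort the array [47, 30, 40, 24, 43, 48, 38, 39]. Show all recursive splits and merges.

Merge sort trace:

Split: [47, 30, 40, 24, 43, 48, 38, 39] -> [47, 30, 40, 24] and [43, 48, 38, 39]
  Split: [47, 30, 40, 24] -> [47, 30] and [40, 24]
    Split: [47, 30] -> [47] and [30]
    Merge: [47] + [30] -> [30, 47]
    Split: [40, 24] -> [40] and [24]
    Merge: [40] + [24] -> [24, 40]
  Merge: [30, 47] + [24, 40] -> [24, 30, 40, 47]
  Split: [43, 48, 38, 39] -> [43, 48] and [38, 39]
    Split: [43, 48] -> [43] and [48]
    Merge: [43] + [48] -> [43, 48]
    Split: [38, 39] -> [38] and [39]
    Merge: [38] + [39] -> [38, 39]
  Merge: [43, 48] + [38, 39] -> [38, 39, 43, 48]
Merge: [24, 30, 40, 47] + [38, 39, 43, 48] -> [24, 30, 38, 39, 40, 43, 47, 48]

Final sorted array: [24, 30, 38, 39, 40, 43, 47, 48]

The merge sort proceeds by recursively splitting the array and merging sorted halves.
After all merges, the sorted array is [24, 30, 38, 39, 40, 43, 47, 48].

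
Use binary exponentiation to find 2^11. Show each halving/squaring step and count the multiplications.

Computing 2^11 by squaring (build up from 2^1; each line after the first costs one multiplication):

2^1 = 2
2^2 = (2^1)^2 = 2^2 = 4
2^4 = (2^2)^2 = 4^2 = 16
2^5 = 2 * 2^4 = 2 * 16 = 32
2^10 = (2^5)^2 = 32^2 = 1024
2^11 = 2 * 2^10 = 2 * 1024 = 2048

Result: 2048
Multiplications needed: 5 (5 lines after 2^1)

2^11 = 2048. Using exponentiation by squaring, this requires 5 multiplications. The key idea: if the exponent is even, square the half-power; if odd, multiply by the base once.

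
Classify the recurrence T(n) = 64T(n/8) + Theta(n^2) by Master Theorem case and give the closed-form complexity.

Master Theorem for T(n) = 64T(n/8) + O(n^2):

a = 64, b = 8, c = 2
log_b(a) = log_8(64) = 2.0000

Case 2: c = 2 = log_8(64) = 2.0000
T(n) = O(n^2 log n) = O(n^2 log n)

For T(n) = 64T(n/8) + O(n^2): log_8(64) = 2.0000. This is Case 2 of the Master Theorem (c = log_b(a), equal work at all levels), giving O(n^2 log n).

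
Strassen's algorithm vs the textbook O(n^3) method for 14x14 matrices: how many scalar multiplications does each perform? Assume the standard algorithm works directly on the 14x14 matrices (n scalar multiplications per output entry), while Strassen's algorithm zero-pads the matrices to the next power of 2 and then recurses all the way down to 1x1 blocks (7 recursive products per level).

Matrix multiplication for 14x14 matrices:

Strassen's algorithm requires power-of-2 dimensions. Pad 14x14 to 16x16 (next power of 2).

Standard algorithm: 14^3 = 2744 multiplications
Strassen's algorithm: 7^(log2(16)) = 7^4 = 2401 multiplications
Savings: 2744 - 2401 = 343 multiplications

Standard: 2744 multiplications (14^3). Strassen: 2401 multiplications (7^4, after padding to 16x16). Strassen reduces 8 recursive multiplications to 7 at each level.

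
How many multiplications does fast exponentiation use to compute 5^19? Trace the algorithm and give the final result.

Computing 5^19 by squaring (build up from 5^1; each line after the first costs one multiplication):

5^1 = 5
5^2 = (5^1)^2 = 5^2 = 25
5^4 = (5^2)^2 = 25^2 = 625
5^8 = (5^4)^2 = 625^2 = 390625
5^9 = 5 * 5^8 = 5 * 390625 = 1953125
5^18 = (5^9)^2 = 1953125^2 = 3814697265625
5^19 = 5 * 5^18 = 5 * 3814697265625 = 19073486328125

Result: 19073486328125
Multiplications needed: 6 (6 lines after 5^1)

5^19 = 19073486328125. Using exponentiation by squaring, this requires 6 multiplications. The key idea: if the exponent is even, square the half-power; if odd, multiply by the base once.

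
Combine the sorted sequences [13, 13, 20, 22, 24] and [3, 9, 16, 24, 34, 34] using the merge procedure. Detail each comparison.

Merging process:

Compare 13 vs 3: take 3 from right. Merged: [3]
Compare 13 vs 9: take 9 from right. Merged: [3, 9]
Compare 13 vs 16: take 13 from left. Merged: [3, 9, 13]
Compare 13 vs 16: take 13 from left. Merged: [3, 9, 13, 13]
Compare 20 vs 16: take 16 from right. Merged: [3, 9, 13, 13, 16]
Compare 20 vs 24: take 20 from left. Merged: [3, 9, 13, 13, 16, 20]
Compare 22 vs 24: take 22 from left. Merged: [3, 9, 13, 13, 16, 20, 22]
Compare 24 vs 24: take 24 from left. Merged: [3, 9, 13, 13, 16, 20, 22, 24]
Append remaining from right: [24, 34, 34]. Merged: [3, 9, 13, 13, 16, 20, 22, 24, 24, 34, 34]

Final merged array: [3, 9, 13, 13, 16, 20, 22, 24, 24, 34, 34]
Total comparisons: 8

The merged array is [3, 9, 13, 13, 16, 20, 22, 24, 24, 34, 34], requiring 8 comparisons. The merge step runs in O(n) time where n is the total number of elements.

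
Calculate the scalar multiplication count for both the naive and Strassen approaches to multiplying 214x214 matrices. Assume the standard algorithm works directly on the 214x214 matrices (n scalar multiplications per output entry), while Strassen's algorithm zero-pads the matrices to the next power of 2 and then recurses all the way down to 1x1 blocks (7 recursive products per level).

Matrix multiplication for 214x214 matrices:

Strassen's algorithm requires power-of-2 dimensions. Pad 214x214 to 256x256 (next power of 2).

Standard algorithm: 214^3 = 9800344 multiplications
Strassen's algorithm: 7^(log2(256)) = 7^8 = 5764801 multiplications
Savings: 9800344 - 5764801 = 4035543 multiplications

Standard: 9800344 multiplications (214^3). Strassen: 5764801 multiplications (7^8, after padding to 256x256). Strassen reduces 8 recursive multiplications to 7 at each level.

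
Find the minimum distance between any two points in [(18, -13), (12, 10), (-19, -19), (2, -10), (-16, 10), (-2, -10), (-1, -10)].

Computing all pairwise distances among 7 points:

d((18, -13), (12, 10)) = 23.7697
d((18, -13), (-19, -19)) = 37.4833
d((18, -13), (2, -10)) = 16.2788
d((18, -13), (-16, 10)) = 41.0488
d((18, -13), (-2, -10)) = 20.2237
d((18, -13), (-1, -10)) = 19.2354
d((12, 10), (-19, -19)) = 42.45
d((12, 10), (2, -10)) = 22.3607
d((12, 10), (-16, 10)) = 28.0
d((12, 10), (-2, -10)) = 24.4131
d((12, 10), (-1, -10)) = 23.8537
d((-19, -19), (2, -10)) = 22.8473
d((-19, -19), (-16, 10)) = 29.1548
d((-19, -19), (-2, -10)) = 19.2354
d((-19, -19), (-1, -10)) = 20.1246
d((2, -10), (-16, 10)) = 26.9072
d((2, -10), (-2, -10)) = 4.0
d((2, -10), (-1, -10)) = 3.0
d((-16, 10), (-2, -10)) = 24.4131
d((-16, 10), (-1, -10)) = 25.0
d((-2, -10), (-1, -10)) = 1.0 <-- minimum

Closest pair: (-2, -10) and (-1, -10) with distance 1.0

The closest pair is (-2, -10) and (-1, -10) with Euclidean distance 1.0. For 7 points, brute-force pairwise comparison is shown above. For large n, the divide-and-conquer algorithm (sort by x, recurse on halves, check the dividing strip) achieves O(n log n).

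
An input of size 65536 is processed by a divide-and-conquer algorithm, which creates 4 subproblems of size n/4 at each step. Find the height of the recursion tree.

For divide and conquer with division factor 4:

Problem sizes at each level:
Level 0: 65536
Level 1: 16384
Level 2: 4096
Level 3: 1024
Level 4: 256
Level 5: 64
Level 6: 16
Level 7: 4
Level 8: 1

The root is level 0 and the size-1 base case is level 8 (the tree spans levels 0 through 8, i.e. 9 levels counting the root), so the depth is the number of divisions: log_4(65536) = 8

The recursion tree depth is log_4(65536) = 8. At each level, the problem size is divided by 4, so it takes 8 divisions to reduce to a base case of size 1. The algorithm makes 4 recursive calls at each level.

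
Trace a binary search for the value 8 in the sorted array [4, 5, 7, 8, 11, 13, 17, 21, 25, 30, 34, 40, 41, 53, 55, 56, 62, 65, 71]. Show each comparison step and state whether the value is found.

Binary search for 8 in [4, 5, 7, 8, 11, 13, 17, 21, 25, 30, 34, 40, 41, 53, 55, 56, 62, 65, 71]:

lo=0, hi=18, mid=9, arr[mid]=30 -> 30 > 8, search left half
lo=0, hi=8, mid=4, arr[mid]=11 -> 11 > 8, search left half
lo=0, hi=3, mid=1, arr[mid]=5 -> 5 < 8, search right half
lo=2, hi=3, mid=2, arr[mid]=7 -> 7 < 8, search right half
lo=3, hi=3, mid=3, arr[mid]=8 -> Found target at index 3!

Binary search finds 8 at index 3 after 5 comparisons. The search repeatedly halves the search space by comparing with the middle element.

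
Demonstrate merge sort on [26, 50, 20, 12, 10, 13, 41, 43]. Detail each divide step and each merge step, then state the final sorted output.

Merge sort trace:

Split: [26, 50, 20, 12, 10, 13, 41, 43] -> [26, 50, 20, 12] and [10, 13, 41, 43]
  Split: [26, 50, 20, 12] -> [26, 50] and [20, 12]
    Split: [26, 50] -> [26] and [50]
    Merge: [26] + [50] -> [26, 50]
    Split: [20, 12] -> [20] and [12]
    Merge: [20] + [12] -> [12, 20]
  Merge: [26, 50] + [12, 20] -> [12, 20, 26, 50]
  Split: [10, 13, 41, 43] -> [10, 13] and [41, 43]
    Split: [10, 13] -> [10] and [13]
    Merge: [10] + [13] -> [10, 13]
    Split: [41, 43] -> [41] and [43]
    Merge: [41] + [43] -> [41, 43]
  Merge: [10, 13] + [41, 43] -> [10, 13, 41, 43]
Merge: [12, 20, 26, 50] + [10, 13, 41, 43] -> [10, 12, 13, 20, 26, 41, 43, 50]

Final sorted array: [10, 12, 13, 20, 26, 41, 43, 50]

The merge sort proceeds by recursively splitting the array and merging sorted halves.
After all merges, the sorted array is [10, 12, 13, 20, 26, 41, 43, 50].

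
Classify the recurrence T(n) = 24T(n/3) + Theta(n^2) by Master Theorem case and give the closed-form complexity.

Master Theorem for T(n) = 24T(n/3) + O(n^2):

a = 24, b = 3, c = 2
log_b(a) = log_3(24) = 2.8928

Case 1: c = 2 < log_3(24) = 2.8928
T(n) = O(n^(log_3 24))

For T(n) = 24T(n/3) + O(n^2): log_3(24) = 2.8928. This is Case 1 of the Master Theorem (c < log_b(a), work dominated by leaves), giving O(n^(log_3 24)).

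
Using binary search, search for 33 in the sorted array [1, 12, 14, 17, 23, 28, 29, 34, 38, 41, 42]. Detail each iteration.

Binary search for 33 in [1, 12, 14, 17, 23, 28, 29, 34, 38, 41, 42]:

lo=0, hi=10, mid=5, arr[mid]=28 -> 28 < 33, search right half
lo=6, hi=10, mid=8, arr[mid]=38 -> 38 > 33, search left half
lo=6, hi=7, mid=6, arr[mid]=29 -> 29 < 33, search right half
lo=7, hi=7, mid=7, arr[mid]=34 -> 34 > 33, search left half
lo=7 > hi=6, target 33 not found

Binary search determines that 33 is not in the array after 4 comparisons. The search space was exhausted without finding the target.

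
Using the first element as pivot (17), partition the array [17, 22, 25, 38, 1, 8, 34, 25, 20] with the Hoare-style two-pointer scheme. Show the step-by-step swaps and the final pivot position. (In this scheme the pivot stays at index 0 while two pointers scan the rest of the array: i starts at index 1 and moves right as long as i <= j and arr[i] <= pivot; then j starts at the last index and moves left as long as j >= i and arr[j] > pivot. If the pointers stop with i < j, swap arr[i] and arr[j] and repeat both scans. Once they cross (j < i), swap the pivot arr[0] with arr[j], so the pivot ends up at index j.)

Hoare-style two-pointer partition with pivot = 17:

Initial array: [17, 22, 25, 38, 1, 8, 34, 25, 20]

Pointers start at i = 1, j = 8.
i stops at index 1 (arr[1]=22 > 17), j stops at index 5 (arr[5]=8 <= 17): swap arr[1] and arr[5], array becomes [17, 8, 25, 38, 1, 22, 34, 25, 20]
i stops at index 2 (arr[2]=25 > 17), j stops at index 4 (arr[4]=1 <= 17): swap arr[2] and arr[4], array becomes [17, 8, 1, 38, 25, 22, 34, 25, 20]
i ends at 3, j ends at 2: the pointers have crossed (j < i), so scanning stops.

Swap pivot arr[0] with arr[2] to place pivot at position 2: [1, 8, 17, 38, 25, 22, 34, 25, 20]
Pivot position: 2

After partitioning with pivot 17, the array becomes [1, 8, 17, 38, 25, 22, 34, 25, 20]. The pivot is placed at index 2. All elements to the left of the pivot are <= 17, and all elements to the right are > 17.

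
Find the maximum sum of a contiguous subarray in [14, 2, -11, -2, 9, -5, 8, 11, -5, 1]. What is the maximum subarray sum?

Using Kadane's algorithm on [14, 2, -11, -2, 9, -5, 8, 11, -5, 1]:

Scanning through the array:
Position 1 (value 2): max_ending_here = 16, max_so_far = 16
Position 2 (value -11): max_ending_here = 5, max_so_far = 16
Position 3 (value -2): max_ending_here = 3, max_so_far = 16
Position 4 (value 9): max_ending_here = 12, max_so_far = 16
Position 5 (value -5): max_ending_here = 7, max_so_far = 16
Position 6 (value 8): max_ending_here = 15, max_so_far = 16
Position 7 (value 11): max_ending_here = 26, max_so_far = 26
Position 8 (value -5): max_ending_here = 21, max_so_far = 26
Position 9 (value 1): max_ending_here = 22, max_so_far = 26

Maximum subarray: [14, 2, -11, -2, 9, -5, 8, 11]
Maximum sum: 26

The maximum subarray is [14, 2, -11, -2, 9, -5, 8, 11] with sum 26. This subarray runs from index 0 to index 7.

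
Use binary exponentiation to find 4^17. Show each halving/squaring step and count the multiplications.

Computing 4^17 by squaring (build up from 4^1; each line after the first costs one multiplication):

4^1 = 4
4^2 = (4^1)^2 = 4^2 = 16
4^4 = (4^2)^2 = 16^2 = 256
4^8 = (4^4)^2 = 256^2 = 65536
4^16 = (4^8)^2 = 65536^2 = 4294967296
4^17 = 4 * 4^16 = 4 * 4294967296 = 17179869184

Result: 17179869184
Multiplications needed: 5 (5 lines after 4^1)

4^17 = 17179869184. Using exponentiation by squaring, this requires 5 multiplications. The key idea: if the exponent is even, square the half-power; if odd, multiply by the base once.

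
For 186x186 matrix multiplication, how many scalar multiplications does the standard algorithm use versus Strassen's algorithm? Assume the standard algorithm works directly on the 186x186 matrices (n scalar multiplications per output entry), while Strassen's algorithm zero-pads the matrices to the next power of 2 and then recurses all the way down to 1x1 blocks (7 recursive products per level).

Matrix multiplication for 186x186 matrices:

Strassen's algorithm requires power-of-2 dimensions. Pad 186x186 to 256x256 (next power of 2).

Standard algorithm: 186^3 = 6434856 multiplications
Strassen's algorithm: 7^(log2(256)) = 7^8 = 5764801 multiplications
Savings: 6434856 - 5764801 = 670055 multiplications

Standard: 6434856 multiplications (186^3). Strassen: 5764801 multiplications (7^8, after padding to 256x256). Strassen reduces 8 recursive multiplications to 7 at each level.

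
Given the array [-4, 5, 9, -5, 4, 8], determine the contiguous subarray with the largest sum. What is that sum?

Using Kadane's algorithm on [-4, 5, 9, -5, 4, 8]:

Scanning through the array:
Position 1 (value 5): max_ending_here = 5, max_so_far = 5
Position 2 (value 9): max_ending_here = 14, max_so_far = 14
Position 3 (value -5): max_ending_here = 9, max_so_far = 14
Position 4 (value 4): max_ending_here = 13, max_so_far = 14
Position 5 (value 8): max_ending_here = 21, max_so_far = 21

Maximum subarray: [5, 9, -5, 4, 8]
Maximum sum: 21

The maximum subarray is [5, 9, -5, 4, 8] with sum 21. This subarray runs from index 1 to index 5.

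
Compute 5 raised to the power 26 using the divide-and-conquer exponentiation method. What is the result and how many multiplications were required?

Computing 5^26 by squaring (build up from 5^1; each line after the first costs one multiplication):

5^1 = 5
5^2 = (5^1)^2 = 5^2 = 25
5^3 = 5 * 5^2 = 5 * 25 = 125
5^6 = (5^3)^2 = 125^2 = 15625
5^12 = (5^6)^2 = 15625^2 = 244140625
5^13 = 5 * 5^12 = 5 * 244140625 = 1220703125
5^26 = (5^13)^2 = 1220703125^2 = 1490116119384765625

Result: 1490116119384765625
Multiplications needed: 6 (6 lines after 5^1)

5^26 = 1490116119384765625. Using exponentiation by squaring, this requires 6 multiplications. The key idea: if the exponent is even, square the half-power; if odd, multiply by the base once.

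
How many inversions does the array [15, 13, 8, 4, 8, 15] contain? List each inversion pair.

Finding inversions in [15, 13, 8, 4, 8, 15]:

(0, 1): arr[0]=15 > arr[1]=13
(0, 2): arr[0]=15 > arr[2]=8
(0, 3): arr[0]=15 > arr[3]=4
(0, 4): arr[0]=15 > arr[4]=8
(1, 2): arr[1]=13 > arr[2]=8
(1, 3): arr[1]=13 > arr[3]=4
(1, 4): arr[1]=13 > arr[4]=8
(2, 3): arr[2]=8 > arr[3]=4

Total inversions: 8

The array has 8 inversion(s): (0,1), (0,2), (0,3), (0,4), (1,2), (1,3), (1,4), (2,3). Each pair (i,j) satisfies i < j and arr[i] > arr[j].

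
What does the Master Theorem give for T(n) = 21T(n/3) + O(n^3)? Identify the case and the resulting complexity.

Master Theorem for T(n) = 21T(n/3) + O(n^3):

a = 21, b = 3, c = 3
log_b(a) = log_3(21) = 2.7712

Case 3: c = 3 > log_3(21) = 2.7712
T(n) = O(n^3) = O(n^3)

For T(n) = 21T(n/3) + O(n^3): log_3(21) = 2.7712. This is Case 3 of the Master Theorem (c > log_b(a), work dominated by root), giving O(n^3).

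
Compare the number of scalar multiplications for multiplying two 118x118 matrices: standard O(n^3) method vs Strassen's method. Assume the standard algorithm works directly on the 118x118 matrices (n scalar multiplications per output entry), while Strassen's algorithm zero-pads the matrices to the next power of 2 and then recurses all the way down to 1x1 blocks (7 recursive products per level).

Matrix multiplication for 118x118 matrices:

Strassen's algorithm requires power-of-2 dimensions. Pad 118x118 to 128x128 (next power of 2).

Standard algorithm: 118^3 = 1643032 multiplications
Strassen's algorithm: 7^(log2(128)) = 7^7 = 823543 multiplications
Savings: 1643032 - 823543 = 819489 multiplications

Standard: 1643032 multiplications (118^3). Strassen: 823543 multiplications (7^7, after padding to 128x128). Strassen reduces 8 recursive multiplications to 7 at each level.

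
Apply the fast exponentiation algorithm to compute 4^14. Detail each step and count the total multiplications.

Computing 4^14 by squaring (build up from 4^1; each line after the first costs one multiplication):

4^1 = 4
4^2 = (4^1)^2 = 4^2 = 16
4^3 = 4 * 4^2 = 4 * 16 = 64
4^6 = (4^3)^2 = 64^2 = 4096
4^7 = 4 * 4^6 = 4 * 4096 = 16384
4^14 = (4^7)^2 = 16384^2 = 268435456

Result: 268435456
Multiplications needed: 5 (5 lines after 4^1)

4^14 = 268435456. Using exponentiation by squaring, this requires 5 multiplications. The key idea: if the exponent is even, square the half-power; if odd, multiply by the base once.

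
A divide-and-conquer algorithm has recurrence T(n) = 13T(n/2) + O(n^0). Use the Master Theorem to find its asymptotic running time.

Master Theorem for T(n) = 13T(n/2) + O(n^0):

a = 13, b = 2, c = 0
log_b(a) = log_2(13) = 3.7004

Case 1: c = 0 < log_2(13) = 3.7004
T(n) = O(n^(log_2 13))

For T(n) = 13T(n/2) + O(n^0): log_2(13) = 3.7004. This is Case 1 of the Master Theorem (c < log_b(a), work dominated by leaves), giving O(n^(log_2 13)).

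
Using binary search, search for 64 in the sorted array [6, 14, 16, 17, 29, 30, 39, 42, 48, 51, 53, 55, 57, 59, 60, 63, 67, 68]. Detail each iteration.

Binary search for 64 in [6, 14, 16, 17, 29, 30, 39, 42, 48, 51, 53, 55, 57, 59, 60, 63, 67, 68]:

lo=0, hi=17, mid=8, arr[mid]=48 -> 48 < 64, search right half
lo=9, hi=17, mid=13, arr[mid]=59 -> 59 < 64, search right half
lo=14, hi=17, mid=15, arr[mid]=63 -> 63 < 64, search right half
lo=16, hi=17, mid=16, arr[mid]=67 -> 67 > 64, search left half
lo=16 > hi=15, target 64 not found

Binary search determines that 64 is not in the array after 4 comparisons. The search space was exhausted without finding the target.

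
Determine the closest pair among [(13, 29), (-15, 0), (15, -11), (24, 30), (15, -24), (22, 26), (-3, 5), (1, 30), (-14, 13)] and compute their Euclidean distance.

Computing all pairwise distances among 9 points:

d((13, 29), (-15, 0)) = 40.3113
d((13, 29), (15, -11)) = 40.05
d((13, 29), (24, 30)) = 11.0454
d((13, 29), (15, -24)) = 53.0377
d((13, 29), (22, 26)) = 9.4868
d((13, 29), (-3, 5)) = 28.8444
d((13, 29), (1, 30)) = 12.0416
d((13, 29), (-14, 13)) = 31.3847
d((-15, 0), (15, -11)) = 31.9531
d((-15, 0), (24, 30)) = 49.2037
d((-15, 0), (15, -24)) = 38.4187
d((-15, 0), (22, 26)) = 45.2217
d((-15, 0), (-3, 5)) = 13.0
d((-15, 0), (1, 30)) = 34.0
d((-15, 0), (-14, 13)) = 13.0384
d((15, -11), (24, 30)) = 41.9762
d((15, -11), (15, -24)) = 13.0
d((15, -11), (22, 26)) = 37.6563
d((15, -11), (-3, 5)) = 24.0832
d((15, -11), (1, 30)) = 43.3244
d((15, -11), (-14, 13)) = 37.6431
d((24, 30), (15, -24)) = 54.7449
d((24, 30), (22, 26)) = 4.4721 <-- minimum
d((24, 30), (-3, 5)) = 36.7967
d((24, 30), (1, 30)) = 23.0
d((24, 30), (-14, 13)) = 41.6293
d((15, -24), (22, 26)) = 50.4876
d((15, -24), (-3, 5)) = 34.1321
d((15, -24), (1, 30)) = 55.7853
d((15, -24), (-14, 13)) = 47.0106
d((22, 26), (-3, 5)) = 32.6497
d((22, 26), (1, 30)) = 21.3776
d((22, 26), (-14, 13)) = 38.2753
d((-3, 5), (1, 30)) = 25.318
d((-3, 5), (-14, 13)) = 13.6015
d((1, 30), (-14, 13)) = 22.6716

Closest pair: (24, 30) and (22, 26) with distance 4.4721

The closest pair is (24, 30) and (22, 26) with Euclidean distance 4.4721. For 9 points, brute-force pairwise comparison is shown above. For large n, the divide-and-conquer algorithm (sort by x, recurse on halves, check the dividing strip) achieves O(n log n).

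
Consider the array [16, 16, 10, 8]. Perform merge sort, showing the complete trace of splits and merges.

Merge sort trace:

Split: [16, 16, 10, 8] -> [16, 16] and [10, 8]
  Split: [16, 16] -> [16] and [16]
  Merge: [16] + [16] -> [16, 16]
  Split: [10, 8] -> [10] and [8]
  Merge: [10] + [8] -> [8, 10]
Merge: [16, 16] + [8, 10] -> [8, 10, 16, 16]

Final sorted array: [8, 10, 16, 16]

The merge sort proceeds by recursively splitting the array and merging sorted halves.
After all merges, the sorted array is [8, 10, 16, 16].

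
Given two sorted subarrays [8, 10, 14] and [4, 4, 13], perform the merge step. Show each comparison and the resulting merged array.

Merging process:

Compare 8 vs 4: take 4 from right. Merged: [4]
Compare 8 vs 4: take 4 from right. Merged: [4, 4]
Compare 8 vs 13: take 8 from left. Merged: [4, 4, 8]
Compare 10 vs 13: take 10 from left. Merged: [4, 4, 8, 10]
Compare 14 vs 13: take 13 from right. Merged: [4, 4, 8, 10, 13]
Append remaining from left: [14]. Merged: [4, 4, 8, 10, 13, 14]

Final merged array: [4, 4, 8, 10, 13, 14]
Total comparisons: 5

The merged array is [4, 4, 8, 10, 13, 14], requiring 5 comparisons. The merge step runs in O(n) time where n is the total number of elements.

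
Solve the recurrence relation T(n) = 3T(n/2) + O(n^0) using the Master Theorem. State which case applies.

Master Theorem for T(n) = 3T(n/2) + O(n^0):

a = 3, b = 2, c = 0
log_b(a) = log_2(3) = 1.5850

Case 1: c = 0 < log_2(3) = 1.5850
T(n) = O(n^(log_2 3))

For T(n) = 3T(n/2) + O(n^0): log_2(3) = 1.5850. This is Case 1 of the Master Theorem (c < log_b(a), work dominated by leaves), giving O(n^(log_2 3)).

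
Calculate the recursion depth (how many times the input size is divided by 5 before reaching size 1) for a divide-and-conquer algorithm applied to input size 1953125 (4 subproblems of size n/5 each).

For divide and conquer with division factor 5:

Problem sizes at each level:
Level 0: 1953125
Level 1: 390625
Level 2: 78125
Level 3: 15625
Level 4: 3125
Level 5: 625
Level 6: 125
Level 7: 25
Level 8: 5
Level 9: 1

The root is level 0 and the size-1 base case is level 9 (the tree spans levels 0 through 9, i.e. 10 levels counting the root), so the depth is the number of divisions: log_5(1953125) = 9

The recursion tree depth is log_5(1953125) = 9. At each level, the problem size is divided by 5, so it takes 9 divisions to reduce to a base case of size 1. The algorithm makes 4 recursive calls at each level.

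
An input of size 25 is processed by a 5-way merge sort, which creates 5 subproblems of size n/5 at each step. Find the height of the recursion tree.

For divide and conquer with division factor 5:

Problem sizes at each level:
Level 0: 25
Level 1: 5
Level 2: 1

The root is level 0 and the size-1 base case is level 2 (the tree spans levels 0 through 2, i.e. 3 levels counting the root), so the depth is the number of divisions: log_5(25) = 2

The recursion tree depth is log_5(25) = 2. At each level, the problem size is divided by 5, so it takes 2 divisions to reduce to a base case of size 1. The algorithm makes 5 recursive calls at each level.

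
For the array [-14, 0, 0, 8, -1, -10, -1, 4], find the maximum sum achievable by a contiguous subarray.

Using Kadane's algorithm on [-14, 0, 0, 8, -1, -10, -1, 4]:

Scanning through the array:
Position 1 (value 0): max_ending_here = 0, max_so_far = 0
Position 2 (value 0): max_ending_here = 0, max_so_far = 0
Position 3 (value 8): max_ending_here = 8, max_so_far = 8
Position 4 (value -1): max_ending_here = 7, max_so_far = 8
Position 5 (value -10): max_ending_here = -3, max_so_far = 8
Position 6 (value -1): max_ending_here = -1, max_so_far = 8
Position 7 (value 4): max_ending_here = 4, max_so_far = 8

Maximum subarray: [0, 0, 8]
Maximum sum: 8

The maximum subarray is [0, 0, 8] with sum 8. This subarray runs from index 1 to index 3.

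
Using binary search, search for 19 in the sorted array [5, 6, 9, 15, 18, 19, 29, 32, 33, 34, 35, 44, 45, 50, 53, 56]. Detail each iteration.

Binary search for 19 in [5, 6, 9, 15, 18, 19, 29, 32, 33, 34, 35, 44, 45, 50, 53, 56]:

lo=0, hi=15, mid=7, arr[mid]=32 -> 32 > 19, search left half
lo=0, hi=6, mid=3, arr[mid]=15 -> 15 < 19, search right half
lo=4, hi=6, mid=5, arr[mid]=19 -> Found target at index 5!

Binary search finds 19 at index 5 after 3 comparisons. The search repeatedly halves the search space by comparing with the middle element.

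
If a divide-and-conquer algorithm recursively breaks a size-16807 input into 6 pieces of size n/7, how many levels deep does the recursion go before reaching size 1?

For divide and conquer with division factor 7:

Problem sizes at each level:
Level 0: 16807
Level 1: 2401
Level 2: 343
Level 3: 49
Level 4: 7
Level 5: 1

The root is level 0 and the size-1 base case is level 5 (the tree spans levels 0 through 5, i.e. 6 levels counting the root), so the depth is the number of divisions: log_7(16807) = 5

The recursion tree depth is log_7(16807) = 5. At each level, the problem size is divided by 7, so it takes 5 divisions to reduce to a base case of size 1. The algorithm makes 6 recursive calls at each level.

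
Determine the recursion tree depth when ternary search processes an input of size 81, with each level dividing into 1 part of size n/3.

For divide and conquer with division factor 3:

Problem sizes at each level:
Level 0: 81
Level 1: 27
Level 2: 9
Level 3: 3
Level 4: 1

The root is level 0 and the size-1 base case is level 4 (the tree spans levels 0 through 4, i.e. 5 levels counting the root), so the depth is the number of divisions: log_3(81) = 4

The recursion tree depth is log_3(81) = 4. At each level, the problem size is divided by 3, so it takes 4 divisions to reduce to a base case of size 1. The algorithm makes 1 recursive call at each level.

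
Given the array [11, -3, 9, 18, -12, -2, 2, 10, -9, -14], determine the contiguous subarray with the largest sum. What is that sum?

Using Kadane's algorithm on [11, -3, 9, 18, -12, -2, 2, 10, -9, -14]:

Scanning through the array:
Position 1 (value -3): max_ending_here = 8, max_so_far = 11
Position 2 (value 9): max_ending_here = 17, max_so_far = 17
Position 3 (value 18): max_ending_here = 35, max_so_far = 35
Position 4 (value -12): max_ending_here = 23, max_so_far = 35
Position 5 (value -2): max_ending_here = 21, max_so_far = 35
Position 6 (value 2): max_ending_here = 23, max_so_far = 35
Position 7 (value 10): max_ending_here = 33, max_so_far = 35
Position 8 (value -9): max_ending_here = 24, max_so_far = 35
Position 9 (value -14): max_ending_here = 10, max_so_far = 35

Maximum subarray: [11, -3, 9, 18]
Maximum sum: 35

The maximum subarray is [11, -3, 9, 18] with sum 35. This subarray runs from index 0 to index 3.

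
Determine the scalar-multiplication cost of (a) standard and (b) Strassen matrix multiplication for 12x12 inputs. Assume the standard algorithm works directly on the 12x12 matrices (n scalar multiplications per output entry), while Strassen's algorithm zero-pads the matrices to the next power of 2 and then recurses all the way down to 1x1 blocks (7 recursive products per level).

Matrix multiplication for 12x12 matrices:

Strassen's algorithm requires power-of-2 dimensions. Pad 12x12 to 16x16 (next power of 2).

Standard algorithm: 12^3 = 1728 multiplications
Strassen's algorithm: 7^(log2(16)) = 7^4 = 2401 multiplications
Difference: 1728 - 2401 = -673 (Strassen uses MORE here due to padding overhead — for small or just-over-power-of-2 n, padding can outweigh the per-level savings)

Standard: 1728 multiplications (12^3). Strassen: 2401 multiplications (7^4, after padding to 16x16). Strassen reduces 8 recursive multiplications to 7 at each level.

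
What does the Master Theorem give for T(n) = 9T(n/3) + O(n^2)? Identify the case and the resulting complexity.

Master Theorem for T(n) = 9T(n/3) + O(n^2):

a = 9, b = 3, c = 2
log_b(a) = log_3(9) = 2.0000

Case 2: c = 2 = log_3(9) = 2.0000
T(n) = O(n^2 log n) = O(n^2 log n)

For T(n) = 9T(n/3) + O(n^2): log_3(9) = 2.0000. This is Case 2 of the Master Theorem (c = log_b(a), equal work at all levels), giving O(n^2 log n).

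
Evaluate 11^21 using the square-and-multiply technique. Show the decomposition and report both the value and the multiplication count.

Computing 11^21 by squaring (build up from 11^1; each line after the first costs one multiplication):

11^1 = 11
11^2 = (11^1)^2 = 11^2 = 121
11^4 = (11^2)^2 = 121^2 = 14641
11^5 = 11 * 11^4 = 11 * 14641 = 161051
11^10 = (11^5)^2 = 161051^2 = 25937424601
11^20 = (11^10)^2 = 25937424601^2 = 672749994932560009201
11^21 = 11 * 11^20 = 11 * 672749994932560009201 = 7400249944258160101211

Result: 7400249944258160101211
Multiplications needed: 6 (6 lines after 11^1)

11^21 = 7400249944258160101211. Using exponentiation by squaring, this requires 6 multiplications. The key idea: if the exponent is even, square the half-power; if odd, multiply by the base once.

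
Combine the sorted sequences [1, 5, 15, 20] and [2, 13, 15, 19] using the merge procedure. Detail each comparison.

Merging process:

Compare 1 vs 2: take 1 from left. Merged: [1]
Compare 5 vs 2: take 2 from right. Merged: [1, 2]
Compare 5 vs 13: take 5 from left. Merged: [1, 2, 5]
Compare 15 vs 13: take 13 from right. Merged: [1, 2, 5, 13]
Compare 15 vs 15: take 15 from left. Merged: [1, 2, 5, 13, 15]
Compare 20 vs 15: take 15 from right. Merged: [1, 2, 5, 13, 15, 15]
Compare 20 vs 19: take 19 from right. Merged: [1, 2, 5, 13, 15, 15, 19]
Append remaining from left: [20]. Merged: [1, 2, 5, 13, 15, 15, 19, 20]

Final merged array: [1, 2, 5, 13, 15, 15, 19, 20]
Total comparisons: 7

The merged array is [1, 2, 5, 13, 15, 15, 19, 20], requiring 7 comparisons. The merge step runs in O(n) time where n is the total number of elements.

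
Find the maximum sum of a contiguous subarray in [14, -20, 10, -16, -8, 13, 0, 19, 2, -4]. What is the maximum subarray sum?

Using Kadane's algorithm on [14, -20, 10, -16, -8, 13, 0, 19, 2, -4]:

Scanning through the array:
Position 1 (value -20): max_ending_here = -6, max_so_far = 14
Position 2 (value 10): max_ending_here = 10, max_so_far = 14
Position 3 (value -16): max_ending_here = -6, max_so_far = 14
Position 4 (value -8): max_ending_here = -8, max_so_far = 14
Position 5 (value 13): max_ending_here = 13, max_so_far = 14
Position 6 (value 0): max_ending_here = 13, max_so_far = 14
Position 7 (value 19): max_ending_here = 32, max_so_far = 32
Position 8 (value 2): max_ending_here = 34, max_so_far = 34
Position 9 (value -4): max_ending_here = 30, max_so_far = 34

Maximum subarray: [13, 0, 19, 2]
Maximum sum: 34

The maximum subarray is [13, 0, 19, 2] with sum 34. This subarray runs from index 5 to index 8.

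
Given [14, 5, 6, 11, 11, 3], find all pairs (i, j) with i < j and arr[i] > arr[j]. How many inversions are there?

Finding inversions in [14, 5, 6, 11, 11, 3]:

(0, 1): arr[0]=14 > arr[1]=5
(0, 2): arr[0]=14 > arr[2]=6
(0, 3): arr[0]=14 > arr[3]=11
(0, 4): arr[0]=14 > arr[4]=11
(0, 5): arr[0]=14 > arr[5]=3
(1, 5): arr[1]=5 > arr[5]=3
(2, 5): arr[2]=6 > arr[5]=3
(3, 5): arr[3]=11 > arr[5]=3
(4, 5): arr[4]=11 > arr[5]=3

Total inversions: 9

The array has 9 inversion(s): (0,1), (0,2), (0,3), (0,4), (0,5), (1,5), (2,5), (3,5), (4,5). Each pair (i,j) satisfies i < j and arr[i] > arr[j].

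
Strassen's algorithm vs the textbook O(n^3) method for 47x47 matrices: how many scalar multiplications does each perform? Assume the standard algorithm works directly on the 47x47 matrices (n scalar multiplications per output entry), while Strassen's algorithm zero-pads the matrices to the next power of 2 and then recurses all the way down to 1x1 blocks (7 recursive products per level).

Matrix multiplication for 47x47 matrices:

Strassen's algorithm requires power-of-2 dimensions. Pad 47x47 to 64x64 (next power of 2).

Standard algorithm: 47^3 = 103823 multiplications
Strassen's algorithm: 7^(log2(64)) = 7^6 = 117649 multiplications
Difference: 103823 - 117649 = -13826 (Strassen uses MORE here due to padding overhead — for small or just-over-power-of-2 n, padding can outweigh the per-level savings)

Standard: 103823 multiplications (47^3). Strassen: 117649 multiplications (7^6, after padding to 64x64). Strassen reduces 8 recursive multiplications to 7 at each level.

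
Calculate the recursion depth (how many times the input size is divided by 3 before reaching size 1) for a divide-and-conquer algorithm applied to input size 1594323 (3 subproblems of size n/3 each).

For divide and conquer with division factor 3:

Problem sizes at each level:
Level 0: 1594323
Level 1: 531441
Level 2: 177147
Level 3: 59049
Level 4: 19683
Level 5: 6561
Level 6: 2187
Level 7: 729
Level 8: 243
Level 9: 81
Level 10: 27
Level 11: 9
Level 12: 3
Level 13: 1

The root is level 0 and the size-1 base case is level 13 (the tree spans levels 0 through 13, i.e. 14 levels counting the root), so the depth is the number of divisions: log_3(1594323) = 13

The recursion tree depth is log_3(1594323) = 13. At each level, the problem size is divided by 3, so it takes 13 divisions to reduce to a base case of size 1. The algorithm makes 3 recursive calls at each level.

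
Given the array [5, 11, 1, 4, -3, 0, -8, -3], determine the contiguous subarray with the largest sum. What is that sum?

Using Kadane's algorithm on [5, 11, 1, 4, -3, 0, -8, -3]:

Scanning through the array:
Position 1 (value 11): max_ending_here = 16, max_so_far = 16
Position 2 (value 1): max_ending_here = 17, max_so_far = 17
Position 3 (value 4): max_ending_here = 21, max_so_far = 21
Position 4 (value -3): max_ending_here = 18, max_so_far = 21
Position 5 (value 0): max_ending_here = 18, max_so_far = 21
Position 6 (value -8): max_ending_here = 10, max_so_far = 21
Position 7 (value -3): max_ending_here = 7, max_so_far = 21

Maximum subarray: [5, 11, 1, 4]
Maximum sum: 21

The maximum subarray is [5, 11, 1, 4] with sum 21. This subarray runs from index 0 to index 3.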